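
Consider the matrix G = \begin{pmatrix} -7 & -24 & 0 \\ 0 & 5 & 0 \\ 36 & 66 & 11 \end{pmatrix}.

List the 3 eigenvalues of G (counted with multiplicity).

Compute the characteristic polynomial p(λ) = det(λI - G).
Cofactor expansion gives p(λ) = λ^3 - 9λ^2 - 57λ + 385.
Since p(-7) = 0, λ = -7 is a root.
Dividing by (λ + 7) leaves λ^2 - 16λ + 55.
The quadratic factors as (λ - 5)·(λ - 11).
Eigenvalues: -7, 5, 11.

-7, 5, 11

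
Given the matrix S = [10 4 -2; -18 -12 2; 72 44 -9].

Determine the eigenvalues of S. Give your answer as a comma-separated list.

Set up det(sI - S) = 0.
Cofactor expansion gives p(s) = s^3 + 11s^2 + 26s + 16.
Try s = -1: p(-1) = 0, so -1 is a root.
Factor out (s + 1): p(s) = (s + 1)·(s^2 + 10s + 16).
The quadratic factors as (s + 8)·(s + 2).
Eigenvalues: -8, -2, -1.

-8, -2, -1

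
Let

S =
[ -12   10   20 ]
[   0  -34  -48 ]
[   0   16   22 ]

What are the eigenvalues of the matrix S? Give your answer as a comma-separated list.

-12, -10, -2

Set up det(sI - S) = 0.
Cofactor expansion gives p(s) = s^3 + 24s^2 + 164s + 240.
Since p(-12) = 0, s = -12 is a root.
Dividing by (s + 12) leaves s^2 + 12s + 20.
The quadratic factors as (s + 10)·(s + 2).
Eigenvalues: -12, -10, -2.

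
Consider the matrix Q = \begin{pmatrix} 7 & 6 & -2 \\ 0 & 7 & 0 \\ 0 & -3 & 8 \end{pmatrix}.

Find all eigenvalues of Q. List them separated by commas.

Compute the characteristic polynomial p(t) = det(tI - Q).
Cofactor expansion gives p(t) = t^3 - 22t^2 + 161t - 392.
Rational-root test: t = 8 gives p(8) = 0.
Dividing by (t - 8) leaves t^2 - 14t + 49.
The quadratic factor is (t - 7)^2.
Eigenvalues: 7, 7, 8.

7, 7, 8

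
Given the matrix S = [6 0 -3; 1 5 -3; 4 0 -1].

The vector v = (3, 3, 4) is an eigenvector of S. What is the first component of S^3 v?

24

First find the eigenvalue: Sv = (6, 6, 8) = 2·(3, 3, 4), so λ = 2.
Then S^3 v = λ^3·v = 2^3·(3, 3, 4) = 8·(3, 3, 4) = (24, 24, 32).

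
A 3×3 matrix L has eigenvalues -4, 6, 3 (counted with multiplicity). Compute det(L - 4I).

If L has eigenvalues -4, 6, 3, then L - 4I has eigenvalues -8, 2, -1.
det(L - 4I) = (-8) · (2) · (-1) = 16.

16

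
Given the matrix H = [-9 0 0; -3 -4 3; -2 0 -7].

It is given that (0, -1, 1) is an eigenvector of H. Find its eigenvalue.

Compute Hv: H·(0, -1, 1) = (0, 7, -7).
Since Hv = λv, compare component 2: 7 = λ·-1, so λ = -7.

-7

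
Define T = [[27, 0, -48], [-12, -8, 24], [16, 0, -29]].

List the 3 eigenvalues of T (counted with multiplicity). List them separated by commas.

Compute the characteristic polynomial p(r) = det(rI - T).
Cofactor expansion gives p(r) = r^3 + 10r^2 + r - 120.
Try r = -5: p(-5) = 0, so -5 is a root.
Dividing by (r + 5) leaves r^2 + 5r - 24.
The quadratic factors as (r + 8)·(r - 3).
Eigenvalues: -8, -5, 3.

-8, -5, 3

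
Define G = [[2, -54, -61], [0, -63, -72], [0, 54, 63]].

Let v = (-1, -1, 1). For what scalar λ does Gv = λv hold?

Compute Gv: G·(-1, -1, 1) = (-9, -9, 9).
Since Gv = λv, compare component 1: -9 = λ·-1, so λ = 9.

9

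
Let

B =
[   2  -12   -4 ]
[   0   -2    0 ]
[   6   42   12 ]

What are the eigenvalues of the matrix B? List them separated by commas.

-2, 6, 8

Set up det(λI - B) = 0.
Expanding along the first row, p(λ) = λ^3 - 12λ^2 + 20λ + 96.
Since p(-2) = 0, λ = -2 is a root.
Dividing by (λ + 2) leaves λ^2 - 14λ + 48.
The quadratic factors as (λ - 6)·(λ - 8).
Eigenvalues: -2, 6, 8.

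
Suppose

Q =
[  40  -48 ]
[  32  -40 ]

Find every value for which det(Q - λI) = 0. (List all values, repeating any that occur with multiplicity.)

-8, 8

det(Q - λI) = (40 - λ)(-40 - λ) - (-48)·(32) = λ^2 - 64.
This factors as (λ + 8)·(λ - 8) = 0.
Eigenvalues: -8, 8.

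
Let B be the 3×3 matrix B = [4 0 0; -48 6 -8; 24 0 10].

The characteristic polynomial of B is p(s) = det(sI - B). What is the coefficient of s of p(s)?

p(s) = s^3 - 20s^2 + 124s - 240.
The coefficient of s is 124.

124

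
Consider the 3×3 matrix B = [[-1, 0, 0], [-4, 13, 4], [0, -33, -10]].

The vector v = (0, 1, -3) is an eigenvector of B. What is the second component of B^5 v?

First find the eigenvalue: Bv = (0, 1, -3) = 1·(0, 1, -3), so λ = 1.
Then B^5 v = λ^5·v = 1^5·(0, 1, -3) = 1·(0, 1, -3) = (0, 1, -3).

1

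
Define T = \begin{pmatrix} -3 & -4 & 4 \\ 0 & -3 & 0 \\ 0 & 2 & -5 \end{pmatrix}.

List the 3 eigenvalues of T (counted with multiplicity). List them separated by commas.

-5, -3, -3

Set up det(λI - T) = 0.
Cofactor expansion gives p(λ) = λ^3 + 11λ^2 + 39λ + 45.
Rational-root test: λ = -3 gives p(-3) = 0.
Factor out (λ + 3): p(λ) = (λ + 3)·(λ^2 + 8λ + 15).
The quadratic factors as (λ + 5)·(λ + 3).
Eigenvalues: -5, -3, -3.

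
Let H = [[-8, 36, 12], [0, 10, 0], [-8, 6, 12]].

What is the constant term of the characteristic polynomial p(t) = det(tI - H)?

p(0) = det(0·I − H) = det(−H) = (−1)^3·det(H).
det(H) = 0, so p(0) = 0.

0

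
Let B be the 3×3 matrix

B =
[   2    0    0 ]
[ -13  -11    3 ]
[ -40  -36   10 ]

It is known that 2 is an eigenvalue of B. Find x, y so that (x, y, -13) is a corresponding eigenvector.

We need (B - 2I)v = 0.
B - 2I = [[0, 0, 0], [-13, -13, 3], [-40, -36, 8]].
Row 1: (0)·x + (0)·y + (0)·-13 = 0
Row 2: (-13)·x + (-13)·y + (3)·-13 = 0
Row 3: (-40)·x + (-36)·y + (8)·-13 = 0
Solving gives x = 1, y = -4.
Check: B·(1, -4, -13) = (2, -8, -26) = 2·(1, -4, -13).

1, -4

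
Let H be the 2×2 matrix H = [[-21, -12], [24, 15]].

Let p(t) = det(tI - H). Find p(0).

p(0) = det(0·I − H) = det(−H) = (−1)^2·det(H).
det(H) = -27, so p(0) = -27.

-27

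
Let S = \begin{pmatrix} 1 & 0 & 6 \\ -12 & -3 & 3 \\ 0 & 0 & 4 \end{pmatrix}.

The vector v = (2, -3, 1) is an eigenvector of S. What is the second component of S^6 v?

First find the eigenvalue: Sv = (8, -12, 4) = 4·(2, -3, 1), so λ = 4.
Then S^6 v = λ^6·v = 4^6·(2, -3, 1) = 4096·(2, -3, 1) = (8192, -12288, 4096).

-12288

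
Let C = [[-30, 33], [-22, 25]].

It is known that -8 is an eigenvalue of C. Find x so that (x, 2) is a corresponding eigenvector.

3

We need (C + 8I)v = 0.
C + 8I = [[-22, 33], [-22, 33]].
Row 1: (-22)·x + (33)·2 = 0
Row 2: (-22)·x + (33)·2 = 0
Solving gives x = 3.
Check: C·(3, 2) = (-24, -16) = -8·(3, 2).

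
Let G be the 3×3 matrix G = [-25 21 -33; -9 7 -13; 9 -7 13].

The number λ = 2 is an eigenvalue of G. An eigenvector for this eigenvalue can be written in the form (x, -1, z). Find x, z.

We need (G - 2I)v = 0.
G - 2I = [[-27, 21, -33], [-9, 5, -13], [9, -7, 11]].
Row 1: (-27)·x + (21)·-1 + (-33)·z = 0
Row 2: (-9)·x + (5)·-1 + (-13)·z = 0
Row 3: (9)·x + (-7)·-1 + (11)·z = 0
Solving gives x = -2, z = 1.
Check: G·(-2, -1, 1) = (-4, -2, 2) = 2·(-2, -1, 1).

-2, 1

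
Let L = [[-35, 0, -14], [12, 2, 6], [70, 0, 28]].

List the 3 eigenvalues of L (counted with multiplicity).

Compute the characteristic polynomial p(t) = det(tI - L).
Cofactor expansion gives p(t) = t^3 + 5t^2 - 14t.
Rational-root test: t = 2 gives p(2) = 0.
Factor out (t - 2): p(t) = (t - 2)·(t^2 + 7t).
The quadratic factors as (t + 7)·t.
Eigenvalues: -7, 0, 2.

-7, 0, 2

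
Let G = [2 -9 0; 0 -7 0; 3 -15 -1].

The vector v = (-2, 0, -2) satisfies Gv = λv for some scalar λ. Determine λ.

Compute Gv: G·(-2, 0, -2) = (-4, 0, -4).
Since Gv = λv, compare component 1: -4 = λ·-2, so λ = 2.

2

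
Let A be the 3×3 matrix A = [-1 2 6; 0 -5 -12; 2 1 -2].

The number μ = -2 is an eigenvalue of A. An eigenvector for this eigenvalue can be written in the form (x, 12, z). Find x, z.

We need (A + 2I)v = 0.
A + 2I = [[1, 2, 6], [0, -3, -12], [2, 1, 0]].
Row 1: (1)·x + (2)·12 + (6)·z = 0
Row 2: (0)·x + (-3)·12 + (-12)·z = 0
Row 3: (2)·x + (1)·12 + (0)·z = 0
Solving gives x = -6, z = -3.
Check: A·(-6, 12, -3) = (12, -24, 6) = -2·(-6, 12, -3).

-6, -3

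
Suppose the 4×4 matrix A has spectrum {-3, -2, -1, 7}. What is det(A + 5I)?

288

If A has eigenvalues -3, -2, -1, 7, then A + 5I has eigenvalues 2, 3, 4, 12.
det(A + 5I) = (2) · (3) · (4) · (12) = 288.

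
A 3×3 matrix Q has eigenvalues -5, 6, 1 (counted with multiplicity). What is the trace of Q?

trace(Q) is the sum of the eigenvalues: (-5) + (6) + (1) = 2.

2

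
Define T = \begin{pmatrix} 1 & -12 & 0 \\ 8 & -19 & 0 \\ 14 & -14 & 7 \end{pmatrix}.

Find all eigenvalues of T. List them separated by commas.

Compute the characteristic polynomial p(s) = det(sI - T).
Expanding along the first row, p(s) = s^3 + 11s^2 - 49s - 539.
Try s = 7: p(7) = 0, so 7 is a root.
Factor out (s - 7): p(s) = (s - 7)·(s^2 + 18s + 77).
The quadratic factors as (s + 11)·(s + 7).
Eigenvalues: -11, -7, 7.

-11, -7, 7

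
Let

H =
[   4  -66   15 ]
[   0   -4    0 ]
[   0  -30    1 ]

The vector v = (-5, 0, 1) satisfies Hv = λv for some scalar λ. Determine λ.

1

Compute Hv: H·(-5, 0, 1) = (-5, 0, 1).
Since Hv = λv, compare component 1: -5 = λ·-5, so λ = 1.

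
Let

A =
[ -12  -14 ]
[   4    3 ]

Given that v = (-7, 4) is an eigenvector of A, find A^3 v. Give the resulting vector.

First find the eigenvalue: Av = (28, -16) = -4·(-7, 4), so λ = -4.
Then A^3 v = λ^3·v = (-4)^3·(-7, 4) = -64·(-7, 4) = (448, -256).

(448, -256)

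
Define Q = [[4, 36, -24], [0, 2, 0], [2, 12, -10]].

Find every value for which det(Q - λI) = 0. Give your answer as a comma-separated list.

Compute the characteristic polynomial p(μ) = det(μI - Q).
Expanding the 3×3 determinant: p(μ) = μ^3 + 4μ^2 - 4μ - 16.
Since p(-2) = 0, μ = -2 is a root.
Factor out (μ + 2): p(μ) = (μ + 2)·(μ^2 + 2μ - 8).
The quadratic factors as (μ + 4)·(μ - 2).
Eigenvalues: -4, -2, 2.

-4, -2, 2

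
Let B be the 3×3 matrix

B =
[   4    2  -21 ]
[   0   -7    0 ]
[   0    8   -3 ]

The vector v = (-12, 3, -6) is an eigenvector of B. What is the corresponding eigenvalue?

Compute Bv: B·(-12, 3, -6) = (84, -21, 42).
Since Bv = λv, compare component 1: 84 = λ·-12, so λ = -7.

-7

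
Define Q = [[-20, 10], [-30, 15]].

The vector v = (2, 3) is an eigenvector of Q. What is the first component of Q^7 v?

-156250

First find the eigenvalue: Qv = (-10, -15) = -5·(2, 3), so λ = -5.
Then Q^7 v = λ^7·v = (-5)^7·(2, 3) = -78125·(2, 3) = (-156250, -234375).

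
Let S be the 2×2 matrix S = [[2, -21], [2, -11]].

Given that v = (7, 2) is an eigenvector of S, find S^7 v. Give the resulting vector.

First find the eigenvalue: Sv = (-28, -8) = -4·(7, 2), so λ = -4.
Then S^7 v = λ^7·v = (-4)^7·(7, 2) = -16384·(7, 2) = (-114688, -32768).

(-114688, -32768)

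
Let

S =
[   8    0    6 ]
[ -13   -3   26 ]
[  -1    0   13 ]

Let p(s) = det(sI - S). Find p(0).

p(0) = det(0·I − S) = det(−S) = (−1)^3·det(S).
det(S) = -330, so p(0) = 330.

330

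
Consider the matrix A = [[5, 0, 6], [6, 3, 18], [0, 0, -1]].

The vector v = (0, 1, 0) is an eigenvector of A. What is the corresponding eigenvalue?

Compute Av: A·(0, 1, 0) = (0, 3, 0).
Since Av = λv, compare component 2: 3 = λ·1, so λ = 3.

3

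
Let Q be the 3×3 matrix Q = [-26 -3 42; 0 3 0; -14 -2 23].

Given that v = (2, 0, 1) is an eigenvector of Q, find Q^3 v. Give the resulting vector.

First find the eigenvalue: Qv = (-10, 0, -5) = -5·(2, 0, 1), so λ = -5.
Then Q^3 v = λ^3·v = (-5)^3·(2, 0, 1) = -125·(2, 0, 1) = (-250, 0, -125).

(-250, 0, -125)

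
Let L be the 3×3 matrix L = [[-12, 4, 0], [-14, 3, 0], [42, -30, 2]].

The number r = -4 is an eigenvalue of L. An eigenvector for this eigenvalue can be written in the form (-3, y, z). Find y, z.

-6, -9

We need (L + 4I)v = 0.
L + 4I = [[-8, 4, 0], [-14, 7, 0], [42, -30, 6]].
Row 1: (-8)·-3 + (4)·y + (0)·z = 0
Row 2: (-14)·-3 + (7)·y + (0)·z = 0
Row 3: (42)·-3 + (-30)·y + (6)·z = 0
Solving gives y = -6, z = -9.
Check: L·(-3, -6, -9) = (12, 24, 36) = -4·(-3, -6, -9).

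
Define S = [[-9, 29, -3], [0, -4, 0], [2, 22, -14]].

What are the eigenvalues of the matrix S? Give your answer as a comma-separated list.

-12, -11, -4

The characteristic polynomial is p(λ) = det(λI - S).
Cofactor expansion gives p(λ) = λ^3 + 27λ^2 + 224λ + 528.
Since p(-4) = 0, λ = -4 is a root.
Factor out (λ + 4): p(λ) = (λ + 4)·(λ^2 + 23λ + 132).
The quadratic factors as (λ + 12)·(λ + 11).
Eigenvalues: -12, -11, -4.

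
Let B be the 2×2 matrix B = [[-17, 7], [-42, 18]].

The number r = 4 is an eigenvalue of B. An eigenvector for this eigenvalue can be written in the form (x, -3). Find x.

-1

We need (B - 4I)v = 0.
B - 4I = [[-21, 7], [-42, 14]].
Row 1: (-21)·x + (7)·-3 = 0
Row 2: (-42)·x + (14)·-3 = 0
Solving gives x = -1.
Check: B·(-1, -3) = (-4, -12) = 4·(-1, -3).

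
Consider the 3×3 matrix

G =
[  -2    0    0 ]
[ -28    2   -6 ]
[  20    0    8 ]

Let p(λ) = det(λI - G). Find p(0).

p(0) = det(0·I − G) = det(−G) = (−1)^3·det(G).
det(G) = -32, so p(0) = 32.

32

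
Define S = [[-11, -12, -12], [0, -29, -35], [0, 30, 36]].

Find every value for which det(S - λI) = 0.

-11, 1, 6

Set up det(λI - S) = 0.
Expanding the 3×3 determinant: p(λ) = λ^3 + 4λ^2 - 71λ + 66.
Since p(1) = 0, λ = 1 is a root.
Dividing by (λ - 1) leaves λ^2 + 5λ - 66.
The quadratic factors as (λ + 11)·(λ - 6).
Eigenvalues: -11, 1, 6.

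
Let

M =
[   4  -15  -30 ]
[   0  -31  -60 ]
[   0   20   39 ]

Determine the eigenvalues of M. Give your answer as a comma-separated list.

-1, 4, 9

The characteristic polynomial is p(r) = det(rI - M).
Expanding the 3×3 determinant: p(r) = r^3 - 12r^2 + 23r + 36.
Rational-root test: r = 9 gives p(9) = 0.
Factor out (r - 9): p(r) = (r - 9)·(r^2 - 3r - 4).
The quadratic factors as (r + 1)·(r - 4).
Eigenvalues: -1, 4, 9.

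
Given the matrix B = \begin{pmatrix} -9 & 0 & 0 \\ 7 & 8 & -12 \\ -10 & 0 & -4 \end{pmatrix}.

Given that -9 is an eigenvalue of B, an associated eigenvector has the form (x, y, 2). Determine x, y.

1, 1

We need (B + 9I)v = 0.
B + 9I = [[0, 0, 0], [7, 17, -12], [-10, 0, 5]].
Row 1: (0)·x + (0)·y + (0)·2 = 0
Row 2: (7)·x + (17)·y + (-12)·2 = 0
Row 3: (-10)·x + (0)·y + (5)·2 = 0
Solving gives x = 1, y = 1.
Check: B·(1, 1, 2) = (-9, -9, -18) = -9·(1, 1, 2).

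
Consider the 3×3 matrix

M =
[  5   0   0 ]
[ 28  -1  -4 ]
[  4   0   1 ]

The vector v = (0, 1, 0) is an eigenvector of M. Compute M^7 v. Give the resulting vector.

First find the eigenvalue: Mv = (0, -1, 0) = -1·(0, 1, 0), so λ = -1.
Then M^7 v = λ^7·v = (-1)^7·(0, 1, 0) = -1·(0, 1, 0) = (0, -1, 0).

(0, -1, 0)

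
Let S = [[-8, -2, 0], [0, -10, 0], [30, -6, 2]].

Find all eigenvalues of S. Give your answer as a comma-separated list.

Set up det(μI - S) = 0.
Expanding along the first row, p(μ) = μ^3 + 16μ^2 + 44μ - 160.
Rational-root test: μ = 2 gives p(2) = 0.
Factor out (μ - 2): p(μ) = (μ - 2)·(μ^2 + 18μ + 80).
The quadratic factors as (μ + 10)·(μ + 8).
Eigenvalues: -10, -8, 2.

-10, -8, 2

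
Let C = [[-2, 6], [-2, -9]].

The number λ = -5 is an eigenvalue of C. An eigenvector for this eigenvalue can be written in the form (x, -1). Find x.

2

We need (C + 5I)v = 0.
C + 5I = [[3, 6], [-2, -4]].
Row 1: (3)·x + (6)·-1 = 0
Row 2: (-2)·x + (-4)·-1 = 0
Solving gives x = 2.
Check: C·(2, -1) = (-10, 5) = -5·(2, -1).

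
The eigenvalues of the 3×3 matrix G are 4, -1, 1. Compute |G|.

det(G) is the product of the eigenvalues: (4) · (-1) · (1) = -4.

-4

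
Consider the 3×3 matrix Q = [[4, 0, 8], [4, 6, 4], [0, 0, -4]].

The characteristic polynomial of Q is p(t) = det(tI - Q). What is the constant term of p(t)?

p(t) = t^3 - 6t^2 - 16t + 96.
The constant term is 96.

96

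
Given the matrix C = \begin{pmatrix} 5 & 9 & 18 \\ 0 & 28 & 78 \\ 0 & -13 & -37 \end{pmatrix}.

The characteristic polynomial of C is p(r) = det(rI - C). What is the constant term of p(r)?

110

p(r) = r^3 + 4r^2 - 67r + 110.
The constant term is 110.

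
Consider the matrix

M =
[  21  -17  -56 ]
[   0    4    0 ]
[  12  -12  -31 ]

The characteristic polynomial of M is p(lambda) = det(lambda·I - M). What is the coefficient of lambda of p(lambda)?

p(lambda) = lambda^3 + 6·lambda^2 - 19·lambda - 84.
The coefficient of lambda is -19.

-19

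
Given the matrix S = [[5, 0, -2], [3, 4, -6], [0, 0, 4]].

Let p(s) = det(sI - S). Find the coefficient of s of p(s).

56

p(s) = s^3 - 13s^2 + 56s - 80.
The coefficient of s is 56.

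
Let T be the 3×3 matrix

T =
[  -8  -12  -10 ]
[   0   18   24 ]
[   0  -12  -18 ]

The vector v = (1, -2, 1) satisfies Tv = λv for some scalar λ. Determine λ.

6

Compute Tv: T·(1, -2, 1) = (6, -12, 6).
Since Tv = λv, compare component 1: 6 = λ·1, so λ = 6.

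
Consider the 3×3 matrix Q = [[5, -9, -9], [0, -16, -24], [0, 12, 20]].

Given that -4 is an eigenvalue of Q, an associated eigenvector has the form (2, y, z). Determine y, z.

4, -2

We need (Q + 4I)v = 0.
Q + 4I = [[9, -9, -9], [0, -12, -24], [0, 12, 24]].
Row 1: (9)·2 + (-9)·y + (-9)·z = 0
Row 2: (0)·2 + (-12)·y + (-24)·z = 0
Row 3: (0)·2 + (12)·y + (24)·z = 0
Solving gives y = 4, z = -2.
Check: Q·(2, 4, -2) = (-8, -16, 8) = -4·(2, 4, -2).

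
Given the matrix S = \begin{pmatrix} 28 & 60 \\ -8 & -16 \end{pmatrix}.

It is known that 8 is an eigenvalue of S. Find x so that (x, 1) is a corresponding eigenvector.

We need (S - 8I)v = 0.
S - 8I = [[20, 60], [-8, -24]].
Row 1: (20)·x + (60)·1 = 0
Row 2: (-8)·x + (-24)·1 = 0
Solving gives x = -3.
Check: S·(-3, 1) = (-24, 8) = 8·(-3, 1).

-3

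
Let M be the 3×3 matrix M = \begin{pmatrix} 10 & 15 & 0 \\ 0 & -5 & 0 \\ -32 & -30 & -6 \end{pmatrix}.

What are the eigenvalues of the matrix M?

-6, -5, 10

Set up det(lambda·I - M) = 0.
Expanding along the first row, p(lambda) = lambda^3 + lambda^2 - 80·lambda - 300.
Rational-root test: lambda = -6 gives p(-6) = 0.
Dividing by (lambda + 6) leaves lambda^2 - 5·lambda - 50.
The quadratic factors as (lambda + 5)·(lambda - 10).
Eigenvalues: -6, -5, 10.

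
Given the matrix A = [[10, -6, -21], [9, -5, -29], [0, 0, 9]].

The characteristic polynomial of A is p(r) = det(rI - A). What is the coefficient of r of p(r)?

p(r) = r^3 - 14r^2 + 49r - 36.
The coefficient of r is 49.

49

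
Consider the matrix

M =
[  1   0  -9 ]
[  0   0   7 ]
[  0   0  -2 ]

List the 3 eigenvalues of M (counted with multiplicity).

M is upper triangular, so its eigenvalues are the diagonal entries.
Diagonal: 1, 0, -2.

-2, 0, 1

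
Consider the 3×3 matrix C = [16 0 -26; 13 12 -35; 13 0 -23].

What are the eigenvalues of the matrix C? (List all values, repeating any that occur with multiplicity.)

-10, 3, 12

The characteristic polynomial is p(λ) = det(λI - C).
Expanding the 3×3 determinant: p(λ) = λ^3 - 5λ^2 - 114λ + 360.
Rational-root test: λ = -10 gives p(-10) = 0.
Factor out (λ + 10): p(λ) = (λ + 10)·(λ^2 - 15λ + 36).
The quadratic factors as (λ - 3)·(λ - 12).
Eigenvalues: -10, 3, 12.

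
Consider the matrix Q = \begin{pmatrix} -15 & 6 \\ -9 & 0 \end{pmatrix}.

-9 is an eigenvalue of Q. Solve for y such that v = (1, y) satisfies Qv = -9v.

We need (Q + 9I)v = 0.
Q + 9I = [[-6, 6], [-9, 9]].
Row 1: (-6)·1 + (6)·y = 0
Row 2: (-9)·1 + (9)·y = 0
Solving gives y = 1.
Check: Q·(1, 1) = (-9, -9) = -9·(1, 1).

1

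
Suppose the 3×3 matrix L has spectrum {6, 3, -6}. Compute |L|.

-108

det(L) is the product of the eigenvalues: (6) · (3) · (-6) = -108.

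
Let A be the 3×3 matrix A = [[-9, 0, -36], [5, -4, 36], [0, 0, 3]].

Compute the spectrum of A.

-9, -4, 3

The characteristic polynomial is p(s) = det(sI - A).
Expanding the 3×3 determinant: p(s) = s^3 + 10s^2 - 3s - 108.
Rational-root test: s = 3 gives p(3) = 0.
Factor out (s - 3): p(s) = (s - 3)·(s^2 + 13s + 36).
The quadratic factors as (s + 9)·(s + 4).
Eigenvalues: -9, -4, 3.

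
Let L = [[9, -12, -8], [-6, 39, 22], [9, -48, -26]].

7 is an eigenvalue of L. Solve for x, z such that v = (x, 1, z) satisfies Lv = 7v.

-2, -2

We need (L - 7I)v = 0.
L - 7I = [[2, -12, -8], [-6, 32, 22], [9, -48, -33]].
Row 1: (2)·x + (-12)·1 + (-8)·z = 0
Row 2: (-6)·x + (32)·1 + (22)·z = 0
Row 3: (9)·x + (-48)·1 + (-33)·z = 0
Solving gives x = -2, z = -2.
Check: L·(-2, 1, -2) = (-14, 7, -14) = 7·(-2, 1, -2).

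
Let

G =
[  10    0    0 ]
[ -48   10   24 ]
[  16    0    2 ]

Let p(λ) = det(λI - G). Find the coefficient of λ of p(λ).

140

p(λ) = λ^3 - 22λ^2 + 140λ - 200.
The coefficient of λ is 140.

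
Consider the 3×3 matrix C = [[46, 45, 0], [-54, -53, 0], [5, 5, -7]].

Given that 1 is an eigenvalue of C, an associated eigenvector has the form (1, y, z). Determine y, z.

-1, 0

We need (C - 1I)v = 0.
C - 1I = [[45, 45, 0], [-54, -54, 0], [5, 5, -8]].
Row 1: (45)·1 + (45)·y + (0)·z = 0
Row 2: (-54)·1 + (-54)·y + (0)·z = 0
Row 3: (5)·1 + (5)·y + (-8)·z = 0
Solving gives y = -1, z = 0.
Check: C·(1, -1, 0) = (1, -1, 0) = 1·(1, -1, 0).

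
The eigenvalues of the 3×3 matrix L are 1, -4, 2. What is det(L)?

-8

det(L) is the product of the eigenvalues: (1) · (-4) · (2) = -8.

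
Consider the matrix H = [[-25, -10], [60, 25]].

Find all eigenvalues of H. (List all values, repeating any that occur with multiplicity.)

-5, 5

det(H - lambda·I) = (-25 - lambda)(25 - lambda) - (-10)·(60) = lambda^2 - 25.
This factors as (lambda + 5)·(lambda - 5) = 0.
Eigenvalues: -5, 5.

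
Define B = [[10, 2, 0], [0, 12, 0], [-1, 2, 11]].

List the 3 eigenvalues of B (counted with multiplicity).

The characteristic polynomial is p(λ) = det(λI - B).
Expanding the 3×3 determinant: p(λ) = λ^3 - 33λ^2 + 362λ - 1320.
Try λ = 11: p(11) = 0, so 11 is a root.
Dividing by (λ - 11) leaves λ^2 - 22λ + 120.
The quadratic factors as (λ - 10)·(λ - 12).
Eigenvalues: 10, 11, 12.

10, 11, 12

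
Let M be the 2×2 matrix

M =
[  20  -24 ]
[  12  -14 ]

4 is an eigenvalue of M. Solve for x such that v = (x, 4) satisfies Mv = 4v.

We need (M - 4I)v = 0.
M - 4I = [[16, -24], [12, -18]].
Row 1: (16)·x + (-24)·4 = 0
Row 2: (12)·x + (-18)·4 = 0
Solving gives x = 6.
Check: M·(6, 4) = (24, 16) = 4·(6, 4).

6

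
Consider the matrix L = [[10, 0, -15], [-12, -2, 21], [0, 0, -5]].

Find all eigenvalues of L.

-5, -2, 10

The characteristic polynomial is p(μ) = det(μI - L).
Expanding along the first row, p(μ) = μ^3 - 3μ^2 - 60μ - 100.
Try μ = -5: p(-5) = 0, so -5 is a root.
Dividing by (μ + 5) leaves μ^2 - 8μ - 20.
The quadratic factors as (μ + 2)·(μ - 10).
Eigenvalues: -5, -2, 10.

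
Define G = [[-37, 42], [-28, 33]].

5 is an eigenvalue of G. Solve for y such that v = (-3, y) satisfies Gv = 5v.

We need (G - 5I)v = 0.
G - 5I = [[-42, 42], [-28, 28]].
Row 1: (-42)·-3 + (42)·y = 0
Row 2: (-28)·-3 + (28)·y = 0
Solving gives y = -3.
Check: G·(-3, -3) = (-15, -15) = 5·(-3, -3).

-3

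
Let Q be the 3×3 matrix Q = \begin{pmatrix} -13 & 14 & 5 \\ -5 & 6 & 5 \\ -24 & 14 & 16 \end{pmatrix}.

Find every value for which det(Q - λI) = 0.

The characteristic polynomial is p(r) = det(rI - Q).
Expanding the 3×3 determinant: p(r) = r^3 - 9r^2 - 70r + 528.
Rational-root test: r = -8 gives p(-8) = 0.
Factor out (r + 8): p(r) = (r + 8)·(r^2 - 17r + 66).
The quadratic factors as (r - 6)·(r - 11).
Eigenvalues: -8, 6, 11.

-8, 6, 11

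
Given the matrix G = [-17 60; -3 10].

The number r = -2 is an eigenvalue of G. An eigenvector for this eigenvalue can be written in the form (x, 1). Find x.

We need (G + 2I)v = 0.
G + 2I = [[-15, 60], [-3, 12]].
Row 1: (-15)·x + (60)·1 = 0
Row 2: (-3)·x + (12)·1 = 0
Solving gives x = 4.
Check: G·(4, 1) = (-8, -2) = -2·(4, 1).

4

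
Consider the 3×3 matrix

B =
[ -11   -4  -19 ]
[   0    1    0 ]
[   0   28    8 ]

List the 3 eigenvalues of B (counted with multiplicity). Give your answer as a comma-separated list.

Set up det(sI - B) = 0.
Expanding along the first row, p(s) = s^3 + 2s^2 - 91s + 88.
Rational-root test: s = 1 gives p(1) = 0.
Dividing by (s - 1) leaves s^2 + 3s - 88.
The quadratic factors as (s + 11)·(s - 8).
Eigenvalues: -11, 1, 8.

-11, 1, 8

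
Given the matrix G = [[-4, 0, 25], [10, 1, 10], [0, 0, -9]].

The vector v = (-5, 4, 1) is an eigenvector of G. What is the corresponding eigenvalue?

Compute Gv: G·(-5, 4, 1) = (45, -36, -9).
Since Gv = λv, compare component 1: 45 = λ·-5, so λ = -9.

-9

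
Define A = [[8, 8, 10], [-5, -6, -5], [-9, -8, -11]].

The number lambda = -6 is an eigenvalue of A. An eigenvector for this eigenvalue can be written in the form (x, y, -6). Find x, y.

We need (A + 6I)v = 0.
A + 6I = [[14, 8, 10], [-5, 0, -5], [-9, -8, -5]].
Row 1: (14)·x + (8)·y + (10)·-6 = 0
Row 2: (-5)·x + (0)·y + (-5)·-6 = 0
Row 3: (-9)·x + (-8)·y + (-5)·-6 = 0
Solving gives x = 6, y = -3.
Check: A·(6, -3, -6) = (-36, 18, 36) = -6·(6, -3, -6).

6, -3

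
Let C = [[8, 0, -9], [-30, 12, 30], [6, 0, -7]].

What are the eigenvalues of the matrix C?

-1, 2, 12

Compute the characteristic polynomial p(s) = det(sI - C).
Expanding the 3×3 determinant: p(s) = s^3 - 13s^2 + 10s + 24.
Since p(2) = 0, s = 2 is a root.
Dividing by (s - 2) leaves s^2 - 11s - 12.
The quadratic factors as (s + 1)·(s - 12).
Eigenvalues: -1, 2, 12.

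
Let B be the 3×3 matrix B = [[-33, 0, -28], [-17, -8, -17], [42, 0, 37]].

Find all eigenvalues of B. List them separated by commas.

-8, -5, 9

Set up det(sI - B) = 0.
Expanding the 3×3 determinant: p(s) = s^3 + 4s^2 - 77s - 360.
Since p(9) = 0, s = 9 is a root.
Dividing by (s - 9) leaves s^2 + 13s + 40.
The quadratic factors as (s + 8)·(s + 5).
Eigenvalues: -8, -5, 9.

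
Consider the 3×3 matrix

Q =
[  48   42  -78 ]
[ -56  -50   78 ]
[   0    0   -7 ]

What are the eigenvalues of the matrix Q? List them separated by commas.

Set up det(rI - Q) = 0.
Cofactor expansion gives p(r) = r^3 + 9r^2 - 34r - 336.
Rational-root test: r = 6 gives p(6) = 0.
Factor out (r - 6): p(r) = (r - 6)·(r^2 + 15r + 56).
The quadratic factors as (r + 8)·(r + 7).
Eigenvalues: -8, -7, 6.

-8, -7, 6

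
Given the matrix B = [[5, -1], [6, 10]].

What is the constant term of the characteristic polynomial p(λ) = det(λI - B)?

p(0) = det(0·I − B) = det(−B) = (−1)^2·det(B).
det(B) = 56, so p(0) = 56.

56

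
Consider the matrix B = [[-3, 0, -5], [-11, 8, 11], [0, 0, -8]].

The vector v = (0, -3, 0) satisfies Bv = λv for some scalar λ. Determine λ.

Compute Bv: B·(0, -3, 0) = (0, -24, 0).
Since Bv = λv, compare component 2: -24 = λ·-3, so λ = 8.

8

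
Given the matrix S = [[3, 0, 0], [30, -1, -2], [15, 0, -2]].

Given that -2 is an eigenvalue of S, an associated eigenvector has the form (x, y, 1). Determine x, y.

We need (S + 2I)v = 0.
S + 2I = [[5, 0, 0], [30, 1, -2], [15, 0, 0]].
Row 1: (5)·x + (0)·y + (0)·1 = 0
Row 2: (30)·x + (1)·y + (-2)·1 = 0
Row 3: (15)·x + (0)·y + (0)·1 = 0
Solving gives x = 0, y = 2.
Check: S·(0, 2, 1) = (0, -4, -2) = -2·(0, 2, 1).

0, 2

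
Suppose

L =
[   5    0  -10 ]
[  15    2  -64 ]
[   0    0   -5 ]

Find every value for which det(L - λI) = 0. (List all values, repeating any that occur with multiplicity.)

-5, 2, 5

Compute the characteristic polynomial p(λ) = det(λI - L).
Expanding along the first row, p(λ) = λ^3 - 2λ^2 - 25λ + 50.
Since p(2) = 0, λ = 2 is a root.
Factor out (λ - 2): p(λ) = (λ - 2)·(λ^2 - 25).
The quadratic factors as (λ + 5)·(λ - 5).
Eigenvalues: -5, 2, 5.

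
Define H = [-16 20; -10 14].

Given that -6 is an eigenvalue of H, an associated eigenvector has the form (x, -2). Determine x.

We need (H + 6I)v = 0.
H + 6I = [[-10, 20], [-10, 20]].
Row 1: (-10)·x + (20)·-2 = 0
Row 2: (-10)·x + (20)·-2 = 0
Solving gives x = -4.
Check: H·(-4, -2) = (24, 12) = -6·(-4, -2).

-4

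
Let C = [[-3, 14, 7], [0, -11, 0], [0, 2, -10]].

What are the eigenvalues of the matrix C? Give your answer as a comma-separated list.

The characteristic polynomial is p(μ) = det(μI - C).
Expanding along the first row, p(μ) = μ^3 + 24μ^2 + 173μ + 330.
Try μ = -11: p(-11) = 0, so -11 is a root.
Factor out (μ + 11): p(μ) = (μ + 11)·(μ^2 + 13μ + 30).
The quadratic factors as (μ + 10)·(μ + 3).
Eigenvalues: -11, -10, -3.

-11, -10, -3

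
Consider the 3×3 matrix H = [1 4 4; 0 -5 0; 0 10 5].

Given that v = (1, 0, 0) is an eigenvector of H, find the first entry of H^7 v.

1

First find the eigenvalue: Hv = (1, 0, 0) = 1·(1, 0, 0), so λ = 1.
Then H^7 v = λ^7·v = 1^7·(1, 0, 0) = 1·(1, 0, 0) = (1, 0, 0).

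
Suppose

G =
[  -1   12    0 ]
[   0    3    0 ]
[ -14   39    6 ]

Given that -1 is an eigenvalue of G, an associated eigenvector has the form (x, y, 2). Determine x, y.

We need (G + 1I)v = 0.
G + 1I = [[0, 12, 0], [0, 4, 0], [-14, 39, 7]].
Row 1: (0)·x + (12)·y + (0)·2 = 0
Row 2: (0)·x + (4)·y + (0)·2 = 0
Row 3: (-14)·x + (39)·y + (7)·2 = 0
Solving gives x = 1, y = 0.
Check: G·(1, 0, 2) = (-1, 0, -2) = -1·(1, 0, 2).

1, 0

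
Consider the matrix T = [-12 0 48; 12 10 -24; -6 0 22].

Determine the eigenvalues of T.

Compute the characteristic polynomial p(λ) = det(λI - T).
Cofactor expansion gives p(λ) = λ^3 - 20λ^2 + 124λ - 240.
Try λ = 10: p(10) = 0, so 10 is a root.
Dividing by (λ - 10) leaves λ^2 - 10λ + 24.
The quadratic factors as (λ - 4)·(λ - 6).
Eigenvalues: 4, 6, 10.

4, 6, 10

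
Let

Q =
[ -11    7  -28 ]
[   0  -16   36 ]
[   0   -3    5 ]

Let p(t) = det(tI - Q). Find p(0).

308

p(0) = det(0·I − Q) = det(−Q) = (−1)^3·det(Q).
det(Q) = -308, so p(0) = 308.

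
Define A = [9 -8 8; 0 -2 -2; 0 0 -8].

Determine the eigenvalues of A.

A is upper triangular, so its eigenvalues are the diagonal entries.
Diagonal: 9, -2, -8.

-8, -2, 9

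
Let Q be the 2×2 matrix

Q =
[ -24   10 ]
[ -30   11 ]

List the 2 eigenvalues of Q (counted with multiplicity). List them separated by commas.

-9, -4

det(Q - rI) = (-24 - r)(11 - r) - (10)·(-30) = r^2 + 13r + 36.
This factors as (r + 9)·(r + 4) = 0.
Eigenvalues: -9, -4.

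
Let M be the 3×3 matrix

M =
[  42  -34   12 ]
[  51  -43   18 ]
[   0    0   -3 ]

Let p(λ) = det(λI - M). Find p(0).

-216

p(0) = det(0·I − M) = det(−M) = (−1)^3·det(M).
det(M) = 216, so p(0) = -216.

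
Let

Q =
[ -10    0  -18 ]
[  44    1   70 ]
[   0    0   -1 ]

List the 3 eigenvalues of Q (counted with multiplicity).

-10, -1, 1

The characteristic polynomial is p(μ) = det(μI - Q).
Expanding along the first row, p(μ) = μ^3 + 10μ^2 - μ - 10.
Since p(-10) = 0, μ = -10 is a root.
Dividing by (μ + 10) leaves μ^2 - 1.
The quadratic factors as (μ + 1)·(μ - 1).
Eigenvalues: -10, -1, 1.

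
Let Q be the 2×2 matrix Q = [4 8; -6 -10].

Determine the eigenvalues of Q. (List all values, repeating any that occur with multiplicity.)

det(Q - lambda·I) = (4 - lambda)(-10 - lambda) - (8)·(-6) = lambda^2 + 6·lambda + 8.
This factors as (lambda + 4)·(lambda + 2) = 0.
Eigenvalues: -4, -2.

-4, -2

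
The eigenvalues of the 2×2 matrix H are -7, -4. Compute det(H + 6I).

If H has eigenvalues -7, -4, then H + 6I has eigenvalues -1, 2.
det(H + 6I) = (-1) · (2) = -2.

-2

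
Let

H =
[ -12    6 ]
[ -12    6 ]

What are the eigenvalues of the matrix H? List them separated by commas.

-6, 0

det(H - rI) = (-12 - r)(6 - r) - (6)·(-12) = r^2 + 6r.
This factors as (r + 6)·r = 0.
Eigenvalues: -6, 0.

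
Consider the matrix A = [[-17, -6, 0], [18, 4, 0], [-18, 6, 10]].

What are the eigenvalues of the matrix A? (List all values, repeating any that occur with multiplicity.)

Set up det(sI - A) = 0.
Expanding the 3×3 determinant: p(s) = s^3 + 3s^2 - 90s - 400.
Since p(-5) = 0, s = -5 is a root.
Dividing by (s + 5) leaves s^2 - 2s - 80.
The quadratic factors as (s + 8)·(s - 10).
Eigenvalues: -8, -5, 10.

-8, -5, 10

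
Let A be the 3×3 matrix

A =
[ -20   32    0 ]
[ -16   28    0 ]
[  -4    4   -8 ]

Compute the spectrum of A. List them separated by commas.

-8, -4, 12

Set up det(μI - A) = 0.
Expanding along the first row, p(μ) = μ^3 - 112μ - 384.
Since p(-4) = 0, μ = -4 is a root.
Factor out (μ + 4): p(μ) = (μ + 4)·(μ^2 - 4μ - 96).
The quadratic factors as (μ + 8)·(μ - 12).
Eigenvalues: -8, -4, 12.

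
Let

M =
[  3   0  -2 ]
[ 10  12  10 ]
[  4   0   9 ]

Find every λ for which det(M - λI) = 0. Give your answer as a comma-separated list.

5, 7, 12

Compute the characteristic polynomial p(λ) = det(λI - M).
Cofactor expansion gives p(λ) = λ^3 - 24λ^2 + 179λ - 420.
Rational-root test: λ = 5 gives p(5) = 0.
Factor out (λ - 5): p(λ) = (λ - 5)·(λ^2 - 19λ + 84).
The quadratic factors as (λ - 7)·(λ - 12).
Eigenvalues: 5, 7, 12.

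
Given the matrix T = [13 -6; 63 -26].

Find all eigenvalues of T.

-8, -5

det(T - λI) = (13 - λ)(-26 - λ) - (-6)·(63) = λ^2 + 13λ + 40.
This factors as (λ + 8)·(λ + 5) = 0.
Eigenvalues: -8, -5.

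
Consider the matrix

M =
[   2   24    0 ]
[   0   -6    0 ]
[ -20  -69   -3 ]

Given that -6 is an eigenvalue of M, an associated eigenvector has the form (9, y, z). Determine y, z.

-3, -9

We need (M + 6I)v = 0.
M + 6I = [[8, 24, 0], [0, 0, 0], [-20, -69, 3]].
Row 1: (8)·9 + (24)·y + (0)·z = 0
Row 2: (0)·9 + (0)·y + (0)·z = 0
Row 3: (-20)·9 + (-69)·y + (3)·z = 0
Solving gives y = -3, z = -9.
Check: M·(9, -3, -9) = (-54, 18, 54) = -6·(9, -3, -9).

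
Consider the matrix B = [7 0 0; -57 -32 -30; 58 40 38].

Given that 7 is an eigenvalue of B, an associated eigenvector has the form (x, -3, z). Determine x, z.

We need (B - 7I)v = 0.
B - 7I = [[0, 0, 0], [-57, -39, -30], [58, 40, 31]].
Row 1: (0)·x + (0)·-3 + (0)·z = 0
Row 2: (-57)·x + (-39)·-3 + (-30)·z = 0
Row 3: (58)·x + (40)·-3 + (31)·z = 0
Solving gives x = 1, z = 2.
Check: B·(1, -3, 2) = (7, -21, 14) = 7·(1, -3, 2).

1, 2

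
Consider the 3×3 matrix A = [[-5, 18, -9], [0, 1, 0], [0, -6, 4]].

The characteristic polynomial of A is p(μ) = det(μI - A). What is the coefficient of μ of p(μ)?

p(μ) = μ^3 - 21μ + 20.
The coefficient of μ is -21.

-21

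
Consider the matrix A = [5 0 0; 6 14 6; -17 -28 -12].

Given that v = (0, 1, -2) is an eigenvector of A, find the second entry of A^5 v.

First find the eigenvalue: Av = (0, 2, -4) = 2·(0, 1, -2), so λ = 2.
Then A^5 v = λ^5·v = 2^5·(0, 1, -2) = 32·(0, 1, -2) = (0, 32, -64).

32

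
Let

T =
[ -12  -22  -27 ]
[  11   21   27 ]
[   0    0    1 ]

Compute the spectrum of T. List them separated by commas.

-1, 1, 10

Set up det(rI - T) = 0.
Cofactor expansion gives p(r) = r^3 - 10r^2 - r + 10.
Since p(10) = 0, r = 10 is a root.
Factor out (r - 10): p(r) = (r - 10)·(r^2 - 1).
The quadratic factors as (r + 1)·(r - 1).
Eigenvalues: -1, 1, 10.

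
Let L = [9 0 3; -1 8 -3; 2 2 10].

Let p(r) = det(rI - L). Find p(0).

p(0) = det(0·I − L) = det(−L) = (−1)^3·det(L).
det(L) = 720, so p(0) = -720.

-720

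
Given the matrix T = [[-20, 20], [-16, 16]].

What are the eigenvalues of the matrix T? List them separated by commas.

det(T - λI) = (-20 - λ)(16 - λ) - (20)·(-16) = λ^2 + 4λ.
This factors as (λ + 4)·λ = 0.
Eigenvalues: -4, 0.

-4, 0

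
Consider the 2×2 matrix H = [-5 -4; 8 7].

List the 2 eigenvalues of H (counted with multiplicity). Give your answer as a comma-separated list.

-1, 3

det(H - tI) = (-5 - t)(7 - t) - (-4)·(8) = t^2 - 2t - 3.
This factors as (t + 1)·(t - 3) = 0.
Eigenvalues: -1, 3.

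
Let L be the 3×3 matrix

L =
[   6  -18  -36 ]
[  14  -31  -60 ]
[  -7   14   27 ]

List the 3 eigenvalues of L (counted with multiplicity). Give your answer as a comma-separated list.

-3, -1, 6

The characteristic polynomial is p(λ) = det(λI - L).
Cofactor expansion gives p(λ) = λ^3 - 2λ^2 - 21λ - 18.
Since p(-1) = 0, λ = -1 is a root.
Dividing by (λ + 1) leaves λ^2 - 3λ - 18.
The quadratic factors as (λ + 3)·(λ - 6).
Eigenvalues: -3, -1, 6.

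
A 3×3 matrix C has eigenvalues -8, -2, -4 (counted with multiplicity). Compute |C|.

det(C) is the product of the eigenvalues: (-8) · (-2) · (-4) = -64.

-64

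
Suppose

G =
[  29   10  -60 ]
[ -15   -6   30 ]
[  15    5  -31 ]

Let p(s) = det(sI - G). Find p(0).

p(0) = det(0·I − G) = det(−G) = (−1)^3·det(G).
det(G) = -6, so p(0) = 6.

6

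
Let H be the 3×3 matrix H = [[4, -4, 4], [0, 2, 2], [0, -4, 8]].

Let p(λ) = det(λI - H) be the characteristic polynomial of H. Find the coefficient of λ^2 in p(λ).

-14

The coefficient of λ^2 of det(λI - H) is −trace(H).
trace(H) = (4) + (2) + (8) = 14, so the coefficient is -14.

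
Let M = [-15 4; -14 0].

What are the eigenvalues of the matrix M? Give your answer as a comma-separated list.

-8, -7

det(M - λI) = (-15 - λ)(0 - λ) - (4)·(-14) = λ^2 + 15λ + 56.
This factors as (λ + 8)·(λ + 7) = 0.
Eigenvalues: -8, -7.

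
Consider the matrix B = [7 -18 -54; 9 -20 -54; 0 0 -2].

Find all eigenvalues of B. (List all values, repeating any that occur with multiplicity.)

-11, -2, -2

Set up det(sI - B) = 0.
Expanding along the first row, p(s) = s^3 + 15s^2 + 48s + 44.
Try s = -2: p(-2) = 0, so -2 is a root.
Dividing by (s + 2) leaves s^2 + 13s + 22.
The quadratic factors as (s + 11)·(s + 2).
Eigenvalues: -11, -2, -2.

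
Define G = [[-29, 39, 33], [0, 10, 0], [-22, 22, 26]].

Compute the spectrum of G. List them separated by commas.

The characteristic polynomial is p(λ) = det(λI - G).
Expanding the 3×3 determinant: p(λ) = λ^3 - 7λ^2 - 58λ + 280.
Rational-root test: λ = -7 gives p(-7) = 0.
Factor out (λ + 7): p(λ) = (λ + 7)·(λ^2 - 14λ + 40).
The quadratic factors as (λ - 4)·(λ - 10).
Eigenvalues: -7, 4, 10.

-7, 4, 10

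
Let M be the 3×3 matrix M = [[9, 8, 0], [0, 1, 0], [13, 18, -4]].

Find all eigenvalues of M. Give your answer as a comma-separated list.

Compute the characteristic polynomial p(lambda) = det(lambda·I - M).
Expanding along the first row, p(lambda) = lambda^3 - 6·lambda^2 - 31·lambda + 36.
Since p(1) = 0, lambda = 1 is a root.
Dividing by (lambda - 1) leaves lambda^2 - 5·lambda - 36.
The quadratic factors as (lambda + 4)·(lambda - 9).
Eigenvalues: -4, 1, 9.

-4, 1, 9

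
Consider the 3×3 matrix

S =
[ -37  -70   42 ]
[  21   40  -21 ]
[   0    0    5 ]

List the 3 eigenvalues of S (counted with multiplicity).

-2, 5, 5

Set up det(rI - S) = 0.
Expanding the 3×3 determinant: p(r) = r^3 - 8r^2 + 5r + 50.
Since p(-2) = 0, r = -2 is a root.
Dividing by (r + 2) leaves r^2 - 10r + 25.
The quadratic factor is (r - 5)^2.
Eigenvalues: -2, 5, 5.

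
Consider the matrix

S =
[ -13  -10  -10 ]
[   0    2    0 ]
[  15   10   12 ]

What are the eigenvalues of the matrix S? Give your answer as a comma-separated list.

-3, 2, 2

The characteristic polynomial is p(s) = det(sI - S).
Expanding the 3×3 determinant: p(s) = s^3 - s^2 - 8s + 12.
Rational-root test: s = -3 gives p(-3) = 0.
Dividing by (s + 3) leaves s^2 - 4s + 4.
The quadratic factor is (s - 2)^2.
Eigenvalues: -3, 2, 2.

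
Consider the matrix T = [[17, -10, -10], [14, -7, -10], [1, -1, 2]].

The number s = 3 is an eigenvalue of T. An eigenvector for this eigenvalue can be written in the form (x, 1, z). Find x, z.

0, -1

We need (T - 3I)v = 0.
T - 3I = [[14, -10, -10], [14, -10, -10], [1, -1, -1]].
Row 1: (14)·x + (-10)·1 + (-10)·z = 0
Row 2: (14)·x + (-10)·1 + (-10)·z = 0
Row 3: (1)·x + (-1)·1 + (-1)·z = 0
Solving gives x = 0, z = -1.
Check: T·(0, 1, -1) = (0, 3, -3) = 3·(0, 1, -1).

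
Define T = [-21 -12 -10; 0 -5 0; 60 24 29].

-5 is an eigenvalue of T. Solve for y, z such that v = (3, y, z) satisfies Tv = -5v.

1, -6

We need (T + 5I)v = 0.
T + 5I = [[-16, -12, -10], [0, 0, 0], [60, 24, 34]].
Row 1: (-16)·3 + (-12)·y + (-10)·z = 0
Row 2: (0)·3 + (0)·y + (0)·z = 0
Row 3: (60)·3 + (24)·y + (34)·z = 0
Solving gives y = 1, z = -6.
Check: T·(3, 1, -6) = (-15, -5, 30) = -5·(3, 1, -6).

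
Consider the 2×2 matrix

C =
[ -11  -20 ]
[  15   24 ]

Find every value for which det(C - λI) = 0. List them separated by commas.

4, 9

det(C - μI) = (-11 - μ)(24 - μ) - (-20)·(15) = μ^2 - 13μ + 36.
This factors as (μ - 4)·(μ - 9) = 0.
Eigenvalues: 4, 9.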